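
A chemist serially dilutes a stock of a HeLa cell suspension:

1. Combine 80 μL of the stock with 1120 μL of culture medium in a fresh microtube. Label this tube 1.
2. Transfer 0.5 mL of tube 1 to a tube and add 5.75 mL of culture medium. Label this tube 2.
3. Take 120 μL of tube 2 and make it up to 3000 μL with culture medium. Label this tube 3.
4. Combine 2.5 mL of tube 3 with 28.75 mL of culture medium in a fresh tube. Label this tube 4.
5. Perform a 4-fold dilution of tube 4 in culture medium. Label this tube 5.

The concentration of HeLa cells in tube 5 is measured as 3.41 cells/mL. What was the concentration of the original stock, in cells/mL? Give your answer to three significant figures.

Step 1: 80 μL + 1120 μL = 1200 μL total → factor 1200/80 = 15
Step 2: 0.5 mL + 5.75 mL = 6.25 mL total → factor 6.25/0.5 = 12.5
Step 3: 120 μL brought to 3000 μL → factor 3000/120 = 25
Step 4: 2.5 mL + 28.75 mL = 31.25 mL total → factor 31.25/2.5 = 12.5
Step 5: 4-fold → factor 4
Overall dilution factor = 15 × 12.5 × 25 × 12.5 × 4 = 2.3438 × 10^5
Stock = 3.41 cells/mL × 2.3438 × 10^5 = 7.99 × 10^5 cells/mL

7.99 × 10^5 cells/mL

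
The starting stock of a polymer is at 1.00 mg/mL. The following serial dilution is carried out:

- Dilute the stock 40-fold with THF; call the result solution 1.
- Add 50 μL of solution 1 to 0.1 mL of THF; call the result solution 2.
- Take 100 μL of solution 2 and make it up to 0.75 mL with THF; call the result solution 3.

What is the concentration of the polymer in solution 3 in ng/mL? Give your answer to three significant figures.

1.11 × 10^3 ng/mL

Step 1: 40-fold → factor 40
Step 2: 50 μL + 0.1 mL = 150 μL total → factor 150/50 = 3
Step 3: 100 μL brought to 0.75 mL → factor 750/100 = 7.5
Overall dilution factor = 40 × 3 × 7.5 = 900
Final = 1.00 mg/mL / 900 = 0.001111 mg/mL = 1.11 × 10^3 ng/mL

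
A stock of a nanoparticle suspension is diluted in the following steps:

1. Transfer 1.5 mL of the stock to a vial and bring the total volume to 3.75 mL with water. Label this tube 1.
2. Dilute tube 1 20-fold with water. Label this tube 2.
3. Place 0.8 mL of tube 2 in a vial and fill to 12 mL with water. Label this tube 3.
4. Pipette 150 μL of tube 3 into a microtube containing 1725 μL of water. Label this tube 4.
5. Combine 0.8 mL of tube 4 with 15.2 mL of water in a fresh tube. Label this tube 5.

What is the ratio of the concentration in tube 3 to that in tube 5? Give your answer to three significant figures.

Step 1: 1.5 mL brought to 3.75 mL → factor 3.75/1.5 = 2.5
Step 2: 20-fold → factor 20
Step 3: 0.8 mL brought to 12 mL → factor 12/0.8 = 15
Step 4: 150 μL + 1725 μL = 1875 μL total → factor 1875/150 = 12.5
Step 5: 0.8 mL + 15.2 mL = 16 mL total → factor 16/0.8 = 20
Dilution factor to tube 3 = 750; to tube 5 = 1.875 × 10^5
[tube 3]/[tube 5] = (factor to tube 5)/(factor to tube 3) = 1.875 × 10^5/750 = 250

250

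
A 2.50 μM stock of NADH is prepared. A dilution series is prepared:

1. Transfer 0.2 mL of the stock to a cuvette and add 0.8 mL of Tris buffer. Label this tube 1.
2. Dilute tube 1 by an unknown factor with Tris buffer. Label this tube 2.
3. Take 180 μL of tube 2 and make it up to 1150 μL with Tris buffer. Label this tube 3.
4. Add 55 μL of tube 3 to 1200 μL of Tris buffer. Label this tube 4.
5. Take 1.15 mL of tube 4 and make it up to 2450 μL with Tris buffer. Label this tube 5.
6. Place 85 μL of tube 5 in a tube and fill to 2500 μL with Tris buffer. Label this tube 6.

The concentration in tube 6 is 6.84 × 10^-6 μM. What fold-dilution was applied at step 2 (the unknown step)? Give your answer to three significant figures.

Step 1: 0.2 mL + 0.8 mL = 1 mL total → factor 1/0.2 = 5
Step 2: unknown factor x
Step 3: 180 μL brought to 1150 μL → factor 1150/180 = 6.3889
Step 4: 55 μL + 1200 μL = 1255 μL total → factor 1255/55 = 22.818
Step 5: 1.15 mL brought to 2450 μL → factor 2.45/1.15 = 2.1304
Step 6: 85 μL brought to 2500 μL → factor 2500/85 = 29.412
Product of known-step factors = 45674
Overall factor = 2.50 μM / (6.84 × 10^-6 μM) = 3.655 × 10^5
x = 3.655 × 10^5 / 45674 = 8.00

8.00-fold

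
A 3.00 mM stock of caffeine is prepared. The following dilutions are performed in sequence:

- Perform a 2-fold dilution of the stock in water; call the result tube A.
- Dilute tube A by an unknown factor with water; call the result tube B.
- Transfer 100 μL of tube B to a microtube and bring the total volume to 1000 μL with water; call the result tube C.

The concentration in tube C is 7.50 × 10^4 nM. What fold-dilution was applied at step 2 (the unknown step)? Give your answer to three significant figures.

2.00-fold

Step 1: 2-fold → factor 2
Step 2: unknown factor x
Step 3: 100 μL brought to 1000 μL → factor 1000/100 = 10
Product of known-step factors = 20
Overall factor = 3.00 mM / (7.50 × 10^4 nM) = 40
x = 40 / 20 = 2.00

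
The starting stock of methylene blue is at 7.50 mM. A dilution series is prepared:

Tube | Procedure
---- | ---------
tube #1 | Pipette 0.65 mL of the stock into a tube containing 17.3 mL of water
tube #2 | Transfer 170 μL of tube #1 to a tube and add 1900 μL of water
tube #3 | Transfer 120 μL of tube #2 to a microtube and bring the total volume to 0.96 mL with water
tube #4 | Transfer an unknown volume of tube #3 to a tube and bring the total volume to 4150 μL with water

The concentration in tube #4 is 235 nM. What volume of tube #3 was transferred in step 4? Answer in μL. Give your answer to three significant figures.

Step 1: 0.65 mL + 17.3 mL = 17.95 mL total → factor 17.95/0.65 = 27.615
Step 2: 170 μL + 1900 μL = 2070 μL total → factor 2070/170 = 12.176
Step 3: 120 μL brought to 0.96 mL → factor 960/120 = 8
Step 4: v brought to 4150 μL → factor = 4150 μL/v
Product of known-step factors = 2690.1
Overall factor = 7.50 mM / (235 nM) = 31915
Step-4 factor = 31915 / 2690.1 = 11.864
v = 4150 μL / 11.864 = 350 μL

350 μL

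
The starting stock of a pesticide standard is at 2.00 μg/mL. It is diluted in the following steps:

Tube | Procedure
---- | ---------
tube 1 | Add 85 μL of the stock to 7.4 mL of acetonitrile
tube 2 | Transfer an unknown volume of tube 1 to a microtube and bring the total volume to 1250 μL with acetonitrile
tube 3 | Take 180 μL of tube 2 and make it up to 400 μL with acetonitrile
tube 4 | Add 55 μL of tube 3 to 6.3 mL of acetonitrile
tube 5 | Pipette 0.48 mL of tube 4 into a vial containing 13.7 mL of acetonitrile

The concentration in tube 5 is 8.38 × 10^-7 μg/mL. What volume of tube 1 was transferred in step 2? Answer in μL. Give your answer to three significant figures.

350 μL

Step 1: 85 μL + 7.4 mL = 7485 μL total → factor 7485/85 = 88.059
Step 2: v brought to 1250 μL → factor = 1250 μL/v
Step 3: 180 μL brought to 400 μL → factor 400/180 = 2.2222
Step 4: 55 μL + 6.3 mL = 6355 μL total → factor 6355/55 = 115.55
Step 5: 0.48 mL + 13.7 mL = 14.18 mL total → factor 14.18/0.48 = 29.542
Product of known-step factors = 6.6796 × 10^5
Overall factor = 2.00 μg/mL / (8.38 × 10^-7 μg/mL) = 2.3866 × 10^6
Step-2 factor = 2.3866 × 10^6 / 6.6796 × 10^5 = 3.573
v = 1250 μL / 3.573 = 350 μL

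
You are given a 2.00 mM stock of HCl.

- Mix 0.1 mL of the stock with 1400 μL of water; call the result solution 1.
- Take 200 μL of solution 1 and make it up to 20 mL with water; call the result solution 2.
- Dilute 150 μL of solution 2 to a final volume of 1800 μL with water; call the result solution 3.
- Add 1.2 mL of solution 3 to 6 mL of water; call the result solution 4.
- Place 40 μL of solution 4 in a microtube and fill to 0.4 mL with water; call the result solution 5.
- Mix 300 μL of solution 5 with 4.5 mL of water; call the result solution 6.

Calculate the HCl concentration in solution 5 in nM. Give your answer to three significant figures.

Step 1: 0.1 mL + 1400 μL = 1.5 mL total → factor 1.5/0.1 = 15
Step 2: 200 μL brought to 20 mL → factor 20000/200 = 100
Step 3: 150 μL brought to 1800 μL → factor 1800/150 = 12
Step 4: 1.2 mL + 6 mL = 7.2 mL total → factor 7.2/1.2 = 6
Step 5: 40 μL brought to 0.4 mL → factor 400/40 = 10
Dilution factor through solution 5 = 15 × 100 × 12 × 6 × 10 = 1.08 × 10^6
[solution 5] = 2.00 mM / 1.08 × 10^6 = 1.852 × 10^-6 mM = 1.85 nM

1.85 nM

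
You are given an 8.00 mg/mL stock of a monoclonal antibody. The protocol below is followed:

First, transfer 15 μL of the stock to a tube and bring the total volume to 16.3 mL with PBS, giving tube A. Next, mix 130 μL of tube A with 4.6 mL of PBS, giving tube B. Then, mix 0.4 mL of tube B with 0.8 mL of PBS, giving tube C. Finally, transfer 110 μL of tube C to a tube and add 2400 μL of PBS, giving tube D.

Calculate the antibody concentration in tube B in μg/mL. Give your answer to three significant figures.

0.202 μg/mL

Step 1: 15 μL brought to 16.3 mL → factor 16300/15 = 1086.7
Step 2: 130 μL + 4.6 mL = 4730 μL total → factor 4730/130 = 36.385
Dilution factor through tube B = 1086.7 × 36.385 = 39538
[tube B] = 8.00 mg/mL / 39538 = 0.0002023 mg/mL = 0.202 μg/mL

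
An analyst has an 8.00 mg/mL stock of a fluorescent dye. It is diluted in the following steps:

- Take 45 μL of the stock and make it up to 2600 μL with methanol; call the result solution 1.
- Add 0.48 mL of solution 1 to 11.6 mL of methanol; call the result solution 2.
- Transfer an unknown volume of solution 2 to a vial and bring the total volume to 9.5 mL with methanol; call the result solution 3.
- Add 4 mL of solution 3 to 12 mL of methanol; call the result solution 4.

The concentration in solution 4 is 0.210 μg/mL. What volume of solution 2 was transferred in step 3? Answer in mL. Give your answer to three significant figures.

1.45 mL

Step 1: 45 μL brought to 2600 μL → factor 2600/45 = 57.778
Step 2: 0.48 mL + 11.6 mL = 12.08 mL total → factor 12.08/0.48 = 25.167
Step 3: v brought to 9.5 mL → factor = 9.5 mL/v
Step 4: 4 mL + 12 mL = 16 mL total → factor 16/4 = 4
Product of known-step factors = 5816.3
Overall factor = 8.00 mg/mL / (0.210 μg/mL) = 38095
Step-3 factor = 38095 / 5816.3 = 6.5497
v = 9.5 mL / 6.5497 = 1.45 mL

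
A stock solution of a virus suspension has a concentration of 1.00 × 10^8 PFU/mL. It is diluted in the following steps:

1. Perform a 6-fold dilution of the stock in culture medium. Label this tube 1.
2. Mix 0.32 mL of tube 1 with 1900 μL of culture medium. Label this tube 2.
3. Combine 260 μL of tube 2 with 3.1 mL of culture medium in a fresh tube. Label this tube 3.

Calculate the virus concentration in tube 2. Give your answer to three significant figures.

Step 1: 6-fold → factor 6
Step 2: 0.32 mL + 1900 μL = 2.22 mL total → factor 2.22/0.32 = 6.9375
Dilution factor through tube 2 = 6 × 6.9375 = 41.625
[tube 2] = 1.00 × 10^8 PFU/mL / 41.625 = 2.40 × 10^6 PFU/mL

2.40 × 10^6 PFU/mL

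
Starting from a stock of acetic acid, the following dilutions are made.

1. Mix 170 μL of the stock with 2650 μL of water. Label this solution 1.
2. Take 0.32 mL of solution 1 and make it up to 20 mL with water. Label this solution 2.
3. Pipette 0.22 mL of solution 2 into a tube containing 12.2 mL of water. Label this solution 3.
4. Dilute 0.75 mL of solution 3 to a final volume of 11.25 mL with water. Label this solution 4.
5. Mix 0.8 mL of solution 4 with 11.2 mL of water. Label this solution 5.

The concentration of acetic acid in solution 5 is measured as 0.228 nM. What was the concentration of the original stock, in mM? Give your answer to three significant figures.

3.00 mM

Step 1: 170 μL + 2650 μL = 2820 μL total → factor 2820/170 = 16.588
Step 2: 0.32 mL brought to 20 mL → factor 20/0.32 = 62.5
Step 3: 0.22 mL + 12.2 mL = 12.42 mL total → factor 12.42/0.22 = 56.455
Step 4: 0.75 mL brought to 11.25 mL → factor 11.25/0.75 = 15
Step 5: 0.8 mL + 11.2 mL = 12 mL total → factor 12/0.8 = 15
Overall dilution factor = 16.588 × 62.5 × 56.455 × 15 × 15 = 1.3169 × 10^7
Stock = 0.228 nM × 1.3169 × 10^7 = 3.003 × 10^6 nM = 3.00 mM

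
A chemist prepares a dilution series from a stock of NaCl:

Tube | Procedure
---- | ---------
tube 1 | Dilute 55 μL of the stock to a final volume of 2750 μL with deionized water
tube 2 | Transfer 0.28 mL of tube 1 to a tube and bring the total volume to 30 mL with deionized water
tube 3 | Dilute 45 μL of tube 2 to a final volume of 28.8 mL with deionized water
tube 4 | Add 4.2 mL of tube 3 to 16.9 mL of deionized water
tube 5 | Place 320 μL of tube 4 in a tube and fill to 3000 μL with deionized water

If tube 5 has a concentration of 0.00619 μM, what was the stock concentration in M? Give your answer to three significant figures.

Step 1: 55 μL brought to 2750 μL → factor 2750/55 = 50
Step 2: 0.28 mL brought to 30 mL → factor 30/0.28 = 107.14
Step 3: 45 μL brought to 28.8 mL → factor 28800/45 = 640
Step 4: 4.2 mL + 16.9 mL = 21.1 mL total → factor 21.1/4.2 = 5.0238
Step 5: 320 μL brought to 3000 μL → factor 3000/320 = 9.375
Overall dilution factor = 50 × 107.14 × 640 × 5.0238 × 9.375 = 1.6148 × 10^8
Stock = 0.00619 μM × 1.6148 × 10^8 = 9.996 × 10^5 μM = 1.00 M

1.00 M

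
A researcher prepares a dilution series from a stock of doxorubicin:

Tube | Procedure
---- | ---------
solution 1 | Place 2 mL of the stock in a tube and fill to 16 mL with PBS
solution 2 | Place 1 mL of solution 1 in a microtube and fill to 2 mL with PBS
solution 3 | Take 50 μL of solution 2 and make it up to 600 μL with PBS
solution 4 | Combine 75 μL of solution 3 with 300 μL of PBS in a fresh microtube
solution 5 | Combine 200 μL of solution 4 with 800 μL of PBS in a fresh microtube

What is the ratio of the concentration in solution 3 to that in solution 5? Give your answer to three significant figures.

Step 1: 2 mL brought to 16 mL → factor 16/2 = 8
Step 2: 1 mL brought to 2 mL → factor 2/1 = 2
Step 3: 50 μL brought to 600 μL → factor 600/50 = 12
Step 4: 75 μL + 300 μL = 375 μL total → factor 375/75 = 5
Step 5: 200 μL + 800 μL = 1000 μL total → factor 1000/200 = 5
Dilution factor to solution 3 = 192; to solution 5 = 4800
[solution 3]/[solution 5] = (factor to solution 5)/(factor to solution 3) = 4800/192 = 25.0

25.0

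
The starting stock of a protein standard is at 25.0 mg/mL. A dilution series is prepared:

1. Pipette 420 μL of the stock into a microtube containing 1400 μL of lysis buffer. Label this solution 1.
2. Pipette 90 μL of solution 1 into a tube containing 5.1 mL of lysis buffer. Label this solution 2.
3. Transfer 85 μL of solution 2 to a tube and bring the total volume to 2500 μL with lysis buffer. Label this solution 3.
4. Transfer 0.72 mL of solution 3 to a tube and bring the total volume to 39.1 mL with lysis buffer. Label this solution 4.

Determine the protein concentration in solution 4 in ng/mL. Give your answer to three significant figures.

62.6 ng/mL

Step 1: 420 μL + 1400 μL = 1820 μL total → factor 1820/420 = 4.3333
Step 2: 90 μL + 5.1 mL = 5190 μL total → factor 5190/90 = 57.667
Step 3: 85 μL brought to 2500 μL → factor 2500/85 = 29.412
Step 4: 0.72 mL brought to 39.1 mL → factor 39.1/0.72 = 54.306
Overall dilution factor = 4.3333 × 57.667 × 29.412 × 54.306 = 3.9913 × 10^5
Final = 25.0 mg/mL / 3.9913 × 10^5 = 6.264 × 10^-5 mg/mL = 62.6 ng/mL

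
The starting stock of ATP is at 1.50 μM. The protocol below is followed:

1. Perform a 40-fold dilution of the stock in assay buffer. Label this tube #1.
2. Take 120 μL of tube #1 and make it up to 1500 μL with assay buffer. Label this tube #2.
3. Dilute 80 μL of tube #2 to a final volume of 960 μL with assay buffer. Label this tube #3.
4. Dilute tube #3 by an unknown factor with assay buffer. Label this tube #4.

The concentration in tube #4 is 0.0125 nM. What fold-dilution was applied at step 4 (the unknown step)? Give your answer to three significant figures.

Step 1: 40-fold → factor 40
Step 2: 120 μL brought to 1500 μL → factor 1500/120 = 12.5
Step 3: 80 μL brought to 960 μL → factor 960/80 = 12
Step 4: unknown factor x
Product of known-step factors = 6000
Overall factor = 1.50 μM / (0.0125 nM) = 1.2 × 10^5
x = 1.2 × 10^5 / 6000 = 20.0

20.0-fold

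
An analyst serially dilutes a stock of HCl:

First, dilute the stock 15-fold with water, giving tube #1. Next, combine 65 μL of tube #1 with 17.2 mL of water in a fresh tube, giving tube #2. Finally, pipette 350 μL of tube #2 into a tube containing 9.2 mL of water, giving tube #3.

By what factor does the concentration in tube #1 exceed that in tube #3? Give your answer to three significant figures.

7.25 × 10^3

Step 1: 15-fold → factor 15
Step 2: 65 μL + 17.2 mL = 17265 μL total → factor 17265/65 = 265.62
Step 3: 350 μL + 9.2 mL = 9550 μL total → factor 9550/350 = 27.286
Dilution factor to tube #1 = 15; to tube #3 = 1.0871 × 10^5
[tube #1]/[tube #3] = (factor to tube #3)/(factor to tube #1) = 1.0871 × 10^5/15 = 7.25 × 10^3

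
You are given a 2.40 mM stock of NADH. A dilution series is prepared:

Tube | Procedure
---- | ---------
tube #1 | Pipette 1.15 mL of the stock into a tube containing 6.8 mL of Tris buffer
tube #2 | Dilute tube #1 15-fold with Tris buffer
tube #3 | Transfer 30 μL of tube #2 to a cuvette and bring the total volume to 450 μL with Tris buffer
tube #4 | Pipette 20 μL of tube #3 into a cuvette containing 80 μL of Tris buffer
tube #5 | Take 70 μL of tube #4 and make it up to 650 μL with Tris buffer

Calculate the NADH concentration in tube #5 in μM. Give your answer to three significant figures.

0.0332 μM

Step 1: 1.15 mL + 6.8 mL = 7.95 mL total → factor 7.95/1.15 = 6.913
Step 2: 15-fold → factor 15
Step 3: 30 μL brought to 450 μL → factor 450/30 = 15
Step 4: 20 μL + 80 μL = 100 μL total → factor 100/20 = 5
Step 5: 70 μL brought to 650 μL → factor 650/70 = 9.2857
Dilution factor through tube #5 = 6.913 × 15 × 15 × 5 × 9.2857 = 72217
[tube #5] = 2.40 mM / 72217 = 3.323 × 10^-5 mM = 0.0332 μM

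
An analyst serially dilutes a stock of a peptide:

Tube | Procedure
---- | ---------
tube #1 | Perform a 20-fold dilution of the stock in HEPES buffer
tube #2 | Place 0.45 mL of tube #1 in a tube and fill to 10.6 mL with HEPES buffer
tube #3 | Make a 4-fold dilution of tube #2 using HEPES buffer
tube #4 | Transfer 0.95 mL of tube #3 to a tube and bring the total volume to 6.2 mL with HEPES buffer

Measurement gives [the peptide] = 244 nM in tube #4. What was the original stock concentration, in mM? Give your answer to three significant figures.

3.00 mM

Step 1: 20-fold → factor 20
Step 2: 0.45 mL brought to 10.6 mL → factor 10.6/0.45 = 23.556
Step 3: 4-fold → factor 4
Step 4: 0.95 mL brought to 6.2 mL → factor 6.2/0.95 = 6.5263
Overall dilution factor = 20 × 23.556 × 4 × 6.5263 = 12298
Stock = 244 nM × 12298 = 3.001 × 10^6 nM = 3.00 mM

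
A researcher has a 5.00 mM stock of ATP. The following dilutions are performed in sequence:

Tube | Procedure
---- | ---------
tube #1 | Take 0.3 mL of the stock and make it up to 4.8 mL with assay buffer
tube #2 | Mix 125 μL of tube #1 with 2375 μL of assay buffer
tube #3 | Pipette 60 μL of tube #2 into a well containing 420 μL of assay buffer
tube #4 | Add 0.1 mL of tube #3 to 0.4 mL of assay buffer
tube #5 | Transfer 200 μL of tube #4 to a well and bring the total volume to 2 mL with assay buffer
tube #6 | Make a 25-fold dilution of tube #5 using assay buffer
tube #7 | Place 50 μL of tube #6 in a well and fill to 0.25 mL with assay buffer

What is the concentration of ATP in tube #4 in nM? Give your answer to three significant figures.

391 nM

Step 1: 0.3 mL brought to 4.8 mL → factor 4.8/0.3 = 16
Step 2: 125 μL + 2375 μL = 2500 μL total → factor 2500/125 = 20
Step 3: 60 μL + 420 μL = 480 μL total → factor 480/60 = 8
Step 4: 0.1 mL + 0.4 mL = 0.5 mL total → factor 0.5/0.1 = 5
Dilution factor through tube #4 = 16 × 20 × 8 × 5 = 12800
[tube #4] = 5.00 mM / 12800 = 0.0003906 mM = 391 nM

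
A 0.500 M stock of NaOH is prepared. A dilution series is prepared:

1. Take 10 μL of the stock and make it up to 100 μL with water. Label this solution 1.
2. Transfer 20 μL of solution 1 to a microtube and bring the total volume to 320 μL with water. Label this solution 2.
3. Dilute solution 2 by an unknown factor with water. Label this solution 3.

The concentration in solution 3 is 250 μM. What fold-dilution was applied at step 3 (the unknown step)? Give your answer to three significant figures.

12.5-fold

Step 1: 10 μL brought to 100 μL → factor 100/10 = 10
Step 2: 20 μL brought to 320 μL → factor 320/20 = 16
Step 3: unknown factor x
Product of known-step factors = 160
Overall factor = 0.500 M / (250 μM) = 2000
x = 2000 / 160 = 12.5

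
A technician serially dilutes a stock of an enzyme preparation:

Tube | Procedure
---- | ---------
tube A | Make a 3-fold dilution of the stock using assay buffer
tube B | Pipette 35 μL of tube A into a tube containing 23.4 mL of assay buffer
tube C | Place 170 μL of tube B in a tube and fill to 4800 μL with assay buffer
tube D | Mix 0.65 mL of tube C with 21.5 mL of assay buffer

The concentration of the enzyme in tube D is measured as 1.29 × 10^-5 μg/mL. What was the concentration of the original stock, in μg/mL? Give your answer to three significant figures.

24.9 μg/mL

Step 1: 3-fold → factor 3
Step 2: 35 μL + 23.4 mL = 23435 μL total → factor 23435/35 = 669.57
Step 3: 170 μL brought to 4800 μL → factor 4800/170 = 28.235
Step 4: 0.65 mL + 21.5 mL = 22.15 mL total → factor 22.15/0.65 = 34.077
Overall dilution factor = 3 × 669.57 × 28.235 × 34.077 = 1.9327 × 10^6
Stock = 1.29 × 10^-5 μg/mL × 1.9327 × 10^6 = 24.9 μg/mL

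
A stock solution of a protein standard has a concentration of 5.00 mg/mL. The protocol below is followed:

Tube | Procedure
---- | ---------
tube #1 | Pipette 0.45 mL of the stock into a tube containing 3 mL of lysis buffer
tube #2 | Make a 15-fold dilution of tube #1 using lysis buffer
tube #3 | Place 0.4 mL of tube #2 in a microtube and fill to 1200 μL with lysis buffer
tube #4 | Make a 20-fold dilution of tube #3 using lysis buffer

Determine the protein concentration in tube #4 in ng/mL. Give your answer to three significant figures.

725 ng/mL

Step 1: 0.45 mL + 3 mL = 3.45 mL total → factor 3.45/0.45 = 7.6667
Step 2: 15-fold → factor 15
Step 3: 0.4 mL brought to 1200 μL → factor 1.2/0.4 = 3
Step 4: 20-fold → factor 20
Overall dilution factor = 7.6667 × 15 × 3 × 20 = 6900
Final = 5.00 mg/mL / 6900 = 0.0007246 mg/mL = 725 ng/mL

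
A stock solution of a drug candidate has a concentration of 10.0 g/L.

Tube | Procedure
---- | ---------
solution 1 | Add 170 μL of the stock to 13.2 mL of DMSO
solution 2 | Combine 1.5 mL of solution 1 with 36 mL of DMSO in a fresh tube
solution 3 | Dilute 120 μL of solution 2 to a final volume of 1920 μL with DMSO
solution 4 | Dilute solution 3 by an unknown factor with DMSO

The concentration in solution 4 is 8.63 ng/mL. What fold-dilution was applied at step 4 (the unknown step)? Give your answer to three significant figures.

36.8-fold

Step 1: 170 μL + 13.2 mL = 13370 μL total → factor 13370/170 = 78.647
Step 2: 1.5 mL + 36 mL = 37.5 mL total → factor 37.5/1.5 = 25
Step 3: 120 μL brought to 1920 μL → factor 1920/120 = 16
Step 4: unknown factor x
Product of known-step factors = 31459
Overall factor = 10.0 g/L / (8.63 ng/mL) = 1.1587 × 10^6
x = 1.1587 × 10^6 / 31459 = 36.8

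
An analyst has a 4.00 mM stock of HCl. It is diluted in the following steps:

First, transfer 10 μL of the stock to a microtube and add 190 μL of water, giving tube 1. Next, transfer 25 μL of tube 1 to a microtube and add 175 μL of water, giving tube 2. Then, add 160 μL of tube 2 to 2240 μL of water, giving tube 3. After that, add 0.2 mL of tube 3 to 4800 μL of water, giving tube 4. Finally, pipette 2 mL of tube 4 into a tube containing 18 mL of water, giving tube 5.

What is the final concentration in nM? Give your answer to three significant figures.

Step 1: 10 μL + 190 μL = 200 μL total → factor 200/10 = 20
Step 2: 25 μL + 175 μL = 200 μL total → factor 200/25 = 8
Step 3: 160 μL + 2240 μL = 2400 μL total → factor 2400/160 = 15
Step 4: 0.2 mL + 4800 μL = 5 mL total → factor 5/0.2 = 25
Step 5: 2 mL + 18 mL = 20 mL total → factor 20/2 = 10
Overall dilution factor = 20 × 8 × 15 × 25 × 10 = 6 × 10^5
Final = 4.00 mM / 6 × 10^5 = 6.667 × 10^-6 mM = 6.67 nM

6.67 nM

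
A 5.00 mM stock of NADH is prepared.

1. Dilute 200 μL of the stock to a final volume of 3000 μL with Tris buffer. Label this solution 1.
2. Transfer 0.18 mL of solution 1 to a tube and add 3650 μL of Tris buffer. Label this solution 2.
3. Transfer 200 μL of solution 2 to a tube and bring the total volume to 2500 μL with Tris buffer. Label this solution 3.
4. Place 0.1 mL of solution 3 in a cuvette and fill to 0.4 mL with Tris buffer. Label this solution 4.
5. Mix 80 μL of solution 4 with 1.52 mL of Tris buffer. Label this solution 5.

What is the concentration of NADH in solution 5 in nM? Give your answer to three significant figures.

15.7 nM

Step 1: 200 μL brought to 3000 μL → factor 3000/200 = 15
Step 2: 0.18 mL + 3650 μL = 3.83 mL total → factor 3.83/0.18 = 21.278
Step 3: 200 μL brought to 2500 μL → factor 2500/200 = 12.5
Step 4: 0.1 mL brought to 0.4 mL → factor 0.4/0.1 = 4
Step 5: 80 μL + 1.52 mL = 1600 μL total → factor 1600/80 = 20
Overall dilution factor = 15 × 21.278 × 12.5 × 4 × 20 = 3.1917 × 10^5
Final = 5.00 mM / 3.1917 × 10^5 = 1.567 × 10^-5 mM = 15.7 nM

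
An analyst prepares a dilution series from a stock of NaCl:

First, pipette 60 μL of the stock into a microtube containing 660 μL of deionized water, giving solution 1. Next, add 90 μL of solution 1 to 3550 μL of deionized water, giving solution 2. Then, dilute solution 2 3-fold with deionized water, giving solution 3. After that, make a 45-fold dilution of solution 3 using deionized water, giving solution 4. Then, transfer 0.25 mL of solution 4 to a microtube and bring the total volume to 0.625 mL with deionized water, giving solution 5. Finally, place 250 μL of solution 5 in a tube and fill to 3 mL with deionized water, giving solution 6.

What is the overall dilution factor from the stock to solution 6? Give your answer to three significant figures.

1.97 × 10^6

Step 1: 60 μL + 660 μL = 720 μL total → factor 720/60 = 12
Step 2: 90 μL + 3550 μL = 3640 μL total → factor 3640/90 = 40.444
Step 3: 3-fold → factor 3
Step 4: 45-fold → factor 45
Step 5: 0.25 mL brought to 0.625 mL → factor 0.625/0.25 = 2.5
Step 6: 250 μL brought to 3 mL → factor 3000/250 = 12
Overall dilution factor = 12 × 40.444 × 3 × 45 × 2.5 × 12 = 1.9656 × 10^6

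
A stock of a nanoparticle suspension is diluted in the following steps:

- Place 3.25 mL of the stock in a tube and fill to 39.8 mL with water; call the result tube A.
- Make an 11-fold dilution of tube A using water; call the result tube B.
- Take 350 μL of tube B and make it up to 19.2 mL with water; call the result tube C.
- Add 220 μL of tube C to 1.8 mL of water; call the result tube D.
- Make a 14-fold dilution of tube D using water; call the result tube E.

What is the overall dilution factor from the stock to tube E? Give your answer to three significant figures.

9.50 × 10^5

Step 1: 3.25 mL brought to 39.8 mL → factor 39.8/3.25 = 12.246
Step 2: 11-fold → factor 11
Step 3: 350 μL brought to 19.2 mL → factor 19200/350 = 54.857
Step 4: 220 μL + 1.8 mL = 2020 μL total → factor 2020/220 = 9.1818
Step 5: 14-fold → factor 14
Overall dilution factor = 12.246 × 11 × 54.857 × 9.1818 × 14 = 9.4991 × 10^5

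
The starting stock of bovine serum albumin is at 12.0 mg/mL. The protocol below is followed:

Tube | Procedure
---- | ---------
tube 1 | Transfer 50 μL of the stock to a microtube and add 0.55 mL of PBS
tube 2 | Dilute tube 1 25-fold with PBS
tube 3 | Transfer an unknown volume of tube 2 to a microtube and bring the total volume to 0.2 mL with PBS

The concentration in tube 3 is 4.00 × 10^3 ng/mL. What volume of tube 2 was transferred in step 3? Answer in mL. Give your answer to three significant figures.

0.0200 mL

Step 1: 50 μL + 0.55 mL = 600 μL total → factor 600/50 = 12
Step 2: 25-fold → factor 25
Step 3: v brought to 0.2 mL → factor = 0.2 mL/v
Product of known-step factors = 300
Overall factor = 12.0 mg/mL / (4.00 × 10^3 ng/mL) = 3000
Step-3 factor = 3000 / 300 = 10
v = 0.2 mL / 10 = 0.0200 mL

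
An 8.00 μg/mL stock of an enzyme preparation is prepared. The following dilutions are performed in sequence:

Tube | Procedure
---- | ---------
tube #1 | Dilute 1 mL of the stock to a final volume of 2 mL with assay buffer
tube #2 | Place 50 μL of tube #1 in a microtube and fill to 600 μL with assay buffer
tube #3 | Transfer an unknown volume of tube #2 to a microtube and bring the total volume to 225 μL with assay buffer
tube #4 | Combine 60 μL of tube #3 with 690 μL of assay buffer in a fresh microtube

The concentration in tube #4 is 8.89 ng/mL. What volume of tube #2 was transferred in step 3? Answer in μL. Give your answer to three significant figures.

75.0 μL

Step 1: 1 mL brought to 2 mL → factor 2/1 = 2
Step 2: 50 μL brought to 600 μL → factor 600/50 = 12
Step 3: v brought to 225 μL → factor = 225 μL/v
Step 4: 60 μL + 690 μL = 750 μL total → factor 750/60 = 12.5
Product of known-step factors = 300
Overall factor = 8.00 μg/mL / (8.89 ng/mL) = 899.89
Step-3 factor = 899.89 / 300 = 2.9996
v = 225 μL / 2.9996 = 75.0 μL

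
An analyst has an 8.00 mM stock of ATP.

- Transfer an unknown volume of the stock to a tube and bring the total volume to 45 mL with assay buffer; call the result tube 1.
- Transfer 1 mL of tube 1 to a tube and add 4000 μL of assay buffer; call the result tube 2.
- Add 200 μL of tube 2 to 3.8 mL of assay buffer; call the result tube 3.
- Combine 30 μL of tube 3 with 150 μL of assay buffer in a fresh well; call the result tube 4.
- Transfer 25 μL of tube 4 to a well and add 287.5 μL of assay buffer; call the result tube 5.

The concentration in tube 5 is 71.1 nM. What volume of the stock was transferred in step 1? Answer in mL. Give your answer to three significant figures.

3.00 mL

Step 1: v brought to 45 mL → factor = 45 mL/v
Step 2: 1 mL + 4000 μL = 5 mL total → factor 5/1 = 5
Step 3: 200 μL + 3.8 mL = 4000 μL total → factor 4000/200 = 20
Step 4: 30 μL + 150 μL = 180 μL total → factor 180/30 = 6
Step 5: 25 μL + 287.5 μL = 312.5 μL total → factor 312.5/25 = 12.5
Product of known-step factors = 7500
Overall factor = 8.00 mM / (71.1 nM) = 1.1252 × 10^5
Step-1 factor = 1.1252 × 10^5 / 7500 = 15.002
v = 45 mL / 15.002 = 3.00 mL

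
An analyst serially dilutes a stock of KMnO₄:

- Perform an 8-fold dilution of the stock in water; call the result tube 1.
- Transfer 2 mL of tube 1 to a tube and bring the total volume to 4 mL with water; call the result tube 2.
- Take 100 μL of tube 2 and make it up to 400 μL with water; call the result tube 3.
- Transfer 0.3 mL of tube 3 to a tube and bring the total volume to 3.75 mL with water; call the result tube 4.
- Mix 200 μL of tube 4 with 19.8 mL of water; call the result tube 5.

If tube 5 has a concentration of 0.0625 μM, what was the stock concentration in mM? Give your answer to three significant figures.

Step 1: 8-fold → factor 8
Step 2: 2 mL brought to 4 mL → factor 4/2 = 2
Step 3: 100 μL brought to 400 μL → factor 400/100 = 4
Step 4: 0.3 mL brought to 3.75 mL → factor 3.75/0.3 = 12.5
Step 5: 200 μL + 19.8 mL = 20000 μL total → factor 20000/200 = 100
Overall dilution factor = 8 × 2 × 4 × 12.5 × 100 = 80000
Stock = 0.0625 μM × 80000 = 5000 μM = 5.00 mM

5.00 mM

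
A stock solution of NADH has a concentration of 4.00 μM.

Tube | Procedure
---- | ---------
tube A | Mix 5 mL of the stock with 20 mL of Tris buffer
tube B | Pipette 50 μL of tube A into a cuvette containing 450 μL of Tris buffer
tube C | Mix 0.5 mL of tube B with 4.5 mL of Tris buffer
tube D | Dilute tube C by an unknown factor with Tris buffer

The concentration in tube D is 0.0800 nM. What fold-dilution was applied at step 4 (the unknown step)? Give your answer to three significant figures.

Step 1: 5 mL + 20 mL = 25 mL total → factor 25/5 = 5
Step 2: 50 μL + 450 μL = 500 μL total → factor 500/50 = 10
Step 3: 0.5 mL + 4.5 mL = 5 mL total → factor 5/0.5 = 10
Step 4: unknown factor x
Product of known-step factors = 500
Overall factor = 4.00 μM / (0.0800 nM) = 50000
x = 50000 / 500 = 100

100-fold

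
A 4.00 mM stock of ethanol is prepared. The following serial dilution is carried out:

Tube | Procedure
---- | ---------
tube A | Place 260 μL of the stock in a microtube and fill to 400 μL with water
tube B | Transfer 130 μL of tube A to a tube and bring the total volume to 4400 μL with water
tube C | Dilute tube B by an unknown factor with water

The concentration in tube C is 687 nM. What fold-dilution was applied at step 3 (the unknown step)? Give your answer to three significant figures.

Step 1: 260 μL brought to 400 μL → factor 400/260 = 1.5385
Step 2: 130 μL brought to 4400 μL → factor 4400/130 = 33.846
Step 3: unknown factor x
Product of known-step factors = 52.071
Overall factor = 4.00 mM / (687 nM) = 5822.4
x = 5822.4 / 52.071 = 112

112-fold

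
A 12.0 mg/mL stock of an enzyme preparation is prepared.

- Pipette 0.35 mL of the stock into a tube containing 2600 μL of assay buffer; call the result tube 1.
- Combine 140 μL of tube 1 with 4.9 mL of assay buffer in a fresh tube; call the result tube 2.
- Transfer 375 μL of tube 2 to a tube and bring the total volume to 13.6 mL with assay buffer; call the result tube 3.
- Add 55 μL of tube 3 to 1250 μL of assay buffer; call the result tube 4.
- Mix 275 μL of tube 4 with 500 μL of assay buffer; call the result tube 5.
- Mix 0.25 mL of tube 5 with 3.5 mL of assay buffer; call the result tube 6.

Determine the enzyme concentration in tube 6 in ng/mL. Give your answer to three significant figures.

1.09 ng/mL

Step 1: 0.35 mL + 2600 μL = 2.95 mL total → factor 2.95/0.35 = 8.4286
Step 2: 140 μL + 4.9 mL = 5040 μL total → factor 5040/140 = 36
Step 3: 375 μL brought to 13.6 mL → factor 13600/375 = 36.267
Step 4: 55 μL + 1250 μL = 1305 μL total → factor 1305/55 = 23.727
Step 5: 275 μL + 500 μL = 775 μL total → factor 775/275 = 2.8182
Step 6: 0.25 mL + 3.5 mL = 3.75 mL total → factor 3.75/0.25 = 15
Overall dilution factor = 8.4286 × 36 × 36.267 × 23.727 × 2.8182 × 15 = 1.1038 × 10^7
Final = 12.0 mg/mL / 1.1038 × 10^7 = 1.087 × 10^-6 mg/mL = 1.09 ng/mL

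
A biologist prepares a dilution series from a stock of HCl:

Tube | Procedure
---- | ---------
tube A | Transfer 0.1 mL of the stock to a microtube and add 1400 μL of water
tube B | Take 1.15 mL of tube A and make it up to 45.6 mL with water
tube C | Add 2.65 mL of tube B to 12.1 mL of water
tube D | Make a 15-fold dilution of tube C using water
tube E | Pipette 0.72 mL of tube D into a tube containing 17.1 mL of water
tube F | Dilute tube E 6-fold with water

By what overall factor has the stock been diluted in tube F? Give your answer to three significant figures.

7.37 × 10^6

Step 1: 0.1 mL + 1400 μL = 1.5 mL total → factor 1.5/0.1 = 15
Step 2: 1.15 mL brought to 45.6 mL → factor 45.6/1.15 = 39.652
Step 3: 2.65 mL + 12.1 mL = 14.75 mL total → factor 14.75/2.65 = 5.566
Step 4: 15-fold → factor 15
Step 5: 0.72 mL + 17.1 mL = 17.82 mL total → factor 17.82/0.72 = 24.75
Step 6: 6-fold → factor 6
Overall dilution factor = 15 × 39.652 × 5.566 × 15 × 24.75 × 6 = 7.3743 × 10^6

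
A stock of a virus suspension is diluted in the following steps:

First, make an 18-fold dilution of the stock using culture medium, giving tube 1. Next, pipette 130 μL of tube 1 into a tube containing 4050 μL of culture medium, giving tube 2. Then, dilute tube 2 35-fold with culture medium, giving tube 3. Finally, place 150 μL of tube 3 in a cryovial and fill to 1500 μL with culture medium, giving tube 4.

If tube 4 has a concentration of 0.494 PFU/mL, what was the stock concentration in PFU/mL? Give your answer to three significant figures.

Step 1: 18-fold → factor 18
Step 2: 130 μL + 4050 μL = 4180 μL total → factor 4180/130 = 32.154
Step 3: 35-fold → factor 35
Step 4: 150 μL brought to 1500 μL → factor 1500/150 = 10
Overall dilution factor = 18 × 32.154 × 35 × 10 = 2.0257 × 10^5
Stock = 0.494 PFU/mL × 2.0257 × 10^5 = 1.00 × 10^5 PFU/mL

1.00 × 10^5 PFU/mL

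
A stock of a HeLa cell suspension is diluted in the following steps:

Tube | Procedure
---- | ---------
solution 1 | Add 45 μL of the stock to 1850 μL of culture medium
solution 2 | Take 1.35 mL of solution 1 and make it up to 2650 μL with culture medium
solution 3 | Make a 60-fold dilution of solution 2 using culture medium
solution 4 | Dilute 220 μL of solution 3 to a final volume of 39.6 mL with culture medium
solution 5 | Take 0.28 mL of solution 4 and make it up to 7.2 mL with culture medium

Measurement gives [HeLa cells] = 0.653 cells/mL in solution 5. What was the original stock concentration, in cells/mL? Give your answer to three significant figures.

Step 1: 45 μL + 1850 μL = 1895 μL total → factor 1895/45 = 42.111
Step 2: 1.35 mL brought to 2650 μL → factor 2.65/1.35 = 1.963
Step 3: 60-fold → factor 60
Step 4: 220 μL brought to 39.6 mL → factor 39600/220 = 180
Step 5: 0.28 mL brought to 7.2 mL → factor 7.2/0.28 = 25.714
Overall dilution factor = 42.111 × 1.963 × 60 × 180 × 25.714 = 2.2957 × 10^7
Stock = 0.653 cells/mL × 2.2957 × 10^7 = 1.50 × 10^7 cells/mL

1.50 × 10^7 cells/mL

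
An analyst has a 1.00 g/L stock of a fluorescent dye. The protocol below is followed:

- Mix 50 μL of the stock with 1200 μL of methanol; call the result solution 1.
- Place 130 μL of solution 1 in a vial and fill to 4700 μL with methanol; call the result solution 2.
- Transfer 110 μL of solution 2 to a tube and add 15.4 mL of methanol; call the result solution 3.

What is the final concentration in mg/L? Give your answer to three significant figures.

0.00785 mg/L

Step 1: 50 μL + 1200 μL = 1250 μL total → factor 1250/50 = 25
Step 2: 130 μL brought to 4700 μL → factor 4700/130 = 36.154
Step 3: 110 μL + 15.4 mL = 15510 μL total → factor 15510/110 = 141
Overall dilution factor = 25 × 36.154 × 141 = 1.2744 × 10^5
Final = 1.00 g/L / 1.2744 × 10^5 = 7.847 × 10^-6 g/L = 0.00785 mg/L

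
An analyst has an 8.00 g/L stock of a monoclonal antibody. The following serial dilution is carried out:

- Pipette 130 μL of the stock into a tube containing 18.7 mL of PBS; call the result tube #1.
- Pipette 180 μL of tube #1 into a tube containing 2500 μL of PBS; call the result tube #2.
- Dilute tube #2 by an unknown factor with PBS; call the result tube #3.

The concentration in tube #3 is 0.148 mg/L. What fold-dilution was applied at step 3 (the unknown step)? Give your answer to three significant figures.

Step 1: 130 μL + 18.7 mL = 18830 μL total → factor 18830/130 = 144.85
Step 2: 180 μL + 2500 μL = 2680 μL total → factor 2680/180 = 14.889
Step 3: unknown factor x
Product of known-step factors = 2156.6
Overall factor = 8.00 g/L / (0.148 mg/L) = 54054
x = 54054 / 2156.6 = 25.1

25.1-fold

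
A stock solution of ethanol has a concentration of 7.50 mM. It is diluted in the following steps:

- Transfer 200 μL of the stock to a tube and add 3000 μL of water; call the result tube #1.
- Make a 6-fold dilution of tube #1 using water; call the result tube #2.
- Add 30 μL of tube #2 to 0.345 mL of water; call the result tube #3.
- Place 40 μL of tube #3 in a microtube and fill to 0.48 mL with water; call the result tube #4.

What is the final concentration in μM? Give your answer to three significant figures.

0.521 μM

Step 1: 200 μL + 3000 μL = 3200 μL total → factor 3200/200 = 16
Step 2: 6-fold → factor 6
Step 3: 30 μL + 0.345 mL = 375 μL total → factor 375/30 = 12.5
Step 4: 40 μL brought to 0.48 mL → factor 480/40 = 12
Overall dilution factor = 16 × 6 × 12.5 × 12 = 14400
Final = 7.50 mM / 14400 = 0.0005208 mM = 0.521 μM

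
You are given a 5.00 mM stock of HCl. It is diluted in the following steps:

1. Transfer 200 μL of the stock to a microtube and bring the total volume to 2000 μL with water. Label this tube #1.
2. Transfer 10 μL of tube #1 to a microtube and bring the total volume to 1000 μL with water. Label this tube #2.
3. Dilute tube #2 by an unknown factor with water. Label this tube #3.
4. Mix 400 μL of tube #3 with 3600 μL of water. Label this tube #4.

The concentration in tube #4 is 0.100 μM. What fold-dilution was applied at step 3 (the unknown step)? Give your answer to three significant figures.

Step 1: 200 μL brought to 2000 μL → factor 2000/200 = 10
Step 2: 10 μL brought to 1000 μL → factor 1000/10 = 100
Step 3: unknown factor x
Step 4: 400 μL + 3600 μL = 4000 μL total → factor 4000/400 = 10
Product of known-step factors = 10000
Overall factor = 5.00 mM / (0.100 μM) = 50000
x = 50000 / 10000 = 5.00

5.00-fold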